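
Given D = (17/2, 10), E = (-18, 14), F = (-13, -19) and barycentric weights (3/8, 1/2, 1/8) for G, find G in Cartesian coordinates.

G = (3/8)·D + (1/2)·E + (1/8)·F.
x-coordinate: (3/8)·(17/2) + (1/2)·(-18) + (1/8)·(-13) = -119/16.
y-coordinate: (3/8)·10 + (1/2)·14 + (1/8)·(-19) = 67/8.

(-119/16, 67/8)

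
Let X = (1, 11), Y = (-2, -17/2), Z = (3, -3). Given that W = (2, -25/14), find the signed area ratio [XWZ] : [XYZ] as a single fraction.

[XYZ] = ½·(1·(-17/2−(-3)) + (-2)·(-3−11) + 3·(11−(-17/2))) = ½·(-11/2 + 28 + 117/2) = 81/2.
[XWZ] = ½·(1·(-25/14−(-3)) + 2·(-3−11) + 3·(11−(-25/14))) = ½·(17/14 − 28 + 537/14) = 81/14, so the ratio is (81/14)/(81/2) = 1/7.

1/7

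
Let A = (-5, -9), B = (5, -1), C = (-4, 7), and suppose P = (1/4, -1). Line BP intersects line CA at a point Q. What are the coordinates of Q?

(-9/2, -1)

Barycentric coordinates of P with respect to ABC: (1/4, 1/2, 1/4).
On side CA the B-coordinate is zero; dropping P's B-weight 1/2 and renormalizing the remaining 1/4 : 1/4 gives weights 1/2, 1/2 on C, A.
Q = (1/2)·(-4, 7) + (1/2)·(-5, -9) = (-9/2, -1).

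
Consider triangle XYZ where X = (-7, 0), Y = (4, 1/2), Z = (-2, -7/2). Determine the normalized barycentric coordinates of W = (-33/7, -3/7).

Signed area of the reference triangle: [XYZ] = ½·((-7)·(1/2−(-7/2)) + 4·(-7/2−0) + (-2)·(0−(1/2))) = ½·(-28 − 14 + 1) = -41/2.
[WYZ] = ½·((-33/7)·(1/2−(-7/2)) + 4·(-7/2−(-3/7)) + (-2)·(-3/7−(1/2))) = ½·(-132/7 − 86/7 + 13/7) = -205/14, so the X-coordinate is (-205/14)/(-41/2) = 5/7.
[XWZ] = ½·((-7)·(-3/7−(-7/2)) + (-33/7)·(-7/2−0) + (-2)·(0−(-3/7))) = ½·(-43/2 + 33/2 − 6/7) = -41/14, so the Y-coordinate is 1/7.
[XYW] = ½·((-7)·(1/2−(-3/7)) + 4·(-3/7−0) + (-33/7)·(0−(1/2))) = ½·(-13/2 − 12/7 + 33/14) = -41/14, so the Z-coordinate is 1/7.

(5/7, 1/7, 1/7)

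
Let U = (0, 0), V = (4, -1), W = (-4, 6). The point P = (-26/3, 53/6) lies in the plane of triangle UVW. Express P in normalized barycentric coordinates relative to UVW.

Signed area of the reference triangle: [UVW] = ½·(0·(-1−6) + 4·(6−0) + (-4)·(0−(-1))) = ½·(0 + 24 − 4) = 10.
[PVW] = ½·((-26/3)·(-1−6) + 4·(6−(53/6)) + (-4)·(53/6−(-1))) = ½·(182/3 − 34/3 − 118/3) = 5, so the U-coordinate is 5/10 = 1/2.
[UPW] = ½·(0·(53/6−6) + (-26/3)·(6−0) + (-4)·(0−(53/6))) = ½·(0 − 52 + 106/3) = -25/3, so the V-coordinate is -5/6.
[UVP] = ½·(0·(-1−(53/6)) + 4·(53/6−0) + (-26/3)·(0−(-1))) = ½·(0 + 106/3 − 26/3) = 40/3, so the W-coordinate is 4/3.

(1/2, -5/6, 4/3)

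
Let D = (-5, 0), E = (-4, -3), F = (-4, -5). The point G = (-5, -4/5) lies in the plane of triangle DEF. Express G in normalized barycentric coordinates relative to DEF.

(1, -2/5, 2/5)

Signed area of the reference triangle: [DEF] = ½·((-5)·(-3−(-5)) + (-4)·(-5−0) + (-4)·(0−(-3))) = ½·(-10 + 20 − 12) = -1.
[GEF] = ½·((-5)·(-3−(-5)) + (-4)·(-5−(-4/5)) + (-4)·(-4/5−(-3))) = ½·(-10 + 84/5 − 44/5) = -1, so the D-coordinate is (-1)/(-1) = 1.
[DGF] = ½·((-5)·(-4/5−(-5)) + (-5)·(-5−0) + (-4)·(0−(-4/5))) = ½·(-21 + 25 − 16/5) = 2/5, so the E-coordinate is -2/5.
[DEG] = ½·((-5)·(-3−(-4/5)) + (-4)·(-4/5−0) + (-5)·(0−(-3))) = ½·(11 + 16/5 − 15) = -2/5, so the F-coordinate is 2/5.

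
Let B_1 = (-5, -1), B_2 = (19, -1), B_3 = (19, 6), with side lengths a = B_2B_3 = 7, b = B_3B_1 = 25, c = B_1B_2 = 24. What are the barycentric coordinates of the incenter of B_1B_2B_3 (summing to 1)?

(1/8, 25/56, 3/7)

The incenter has barycentric coordinates proportional to the opposite side lengths: (7 : 25 : 24).
Normalizing by 7+25+24 = 56 gives (1/8, 25/56, 3/7).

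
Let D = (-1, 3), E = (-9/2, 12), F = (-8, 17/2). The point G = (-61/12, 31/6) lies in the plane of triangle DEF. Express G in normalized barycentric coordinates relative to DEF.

(1/2, -1/6, 2/3)

Signed area of the reference triangle: [DEF] = ½·((-1)·(12−(17/2)) + (-9/2)·(17/2−3) + (-8)·(3−12)) = ½·(-7/2 − 99/4 + 72) = 175/8.
[GEF] = ½·((-61/12)·(12−(17/2)) + (-9/2)·(17/2−(31/6)) + (-8)·(31/6−12)) = ½·(-427/24 − 15 + 164/3) = 175/16, so the D-coordinate is (175/16)/(175/8) = 1/2.
[DGF] = ½·((-1)·(31/6−(17/2)) + (-61/12)·(17/2−3) + (-8)·(3−(31/6))) = ½·(10/3 − 671/24 + 52/3) = -175/48, so the E-coordinate is -1/6.
[DEG] = ½·((-1)·(12−(31/6)) + (-9/2)·(31/6−3) + (-61/12)·(3−12)) = ½·(-41/6 − 39/4 + 183/4) = 175/12, so the F-coordinate is 2/3.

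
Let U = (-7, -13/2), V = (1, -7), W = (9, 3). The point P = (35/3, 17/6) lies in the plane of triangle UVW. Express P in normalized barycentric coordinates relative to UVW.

(-1/3, 1/3, 1)

Signed area of the reference triangle: [UVW] = ½·((-7)·(-7−3) + 1·(3−(-13/2)) + 9·(-13/2−(-7))) = ½·(70 + 19/2 + 9/2) = 42.
[PVW] = ½·((35/3)·(-7−3) + 1·(3−(17/6)) + 9·(17/6−(-7))) = ½·(-350/3 + 1/6 + 177/2) = -14, so the U-coordinate is (-14)/42 = -1/3.
[UPW] = ½·((-7)·(17/6−3) + (35/3)·(3−(-13/2)) + 9·(-13/2−(17/6))) = ½·(7/6 + 665/6 − 84) = 14, so the V-coordinate is 1/3.
[UVP] = ½·((-7)·(-7−(17/6)) + 1·(17/6−(-13/2)) + (35/3)·(-13/2−(-7))) = ½·(413/6 + 28/3 + 35/6) = 42, so the W-coordinate is 1.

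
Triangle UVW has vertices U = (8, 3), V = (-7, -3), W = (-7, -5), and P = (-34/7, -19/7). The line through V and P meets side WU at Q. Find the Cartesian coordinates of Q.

Barycentric coordinates of P with respect to UVW: (1/7, 4/7, 2/7).
On side WU the V-coordinate is zero; dropping P's V-weight 4/7 and renormalizing the remaining 2/7 : 1/7 gives weights 2/3, 1/3 on W, U.
Q = (2/3)·(-7, -5) + (1/3)·(8, 3) = (-2, -7/3).

(-2, -7/3)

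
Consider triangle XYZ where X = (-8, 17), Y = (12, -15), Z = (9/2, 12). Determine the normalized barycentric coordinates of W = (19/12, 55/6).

Signed area of the reference triangle: [XYZ] = ½·((-8)·(-15−12) + 12·(12−17) + (9/2)·(17−(-15))) = ½·(216 − 60 + 144) = 150.
[WYZ] = ½·((19/12)·(-15−12) + 12·(12−(55/6)) + (9/2)·(55/6−(-15))) = ½·(-171/4 + 34 + 435/4) = 50, so the X-coordinate is 50/150 = 1/3.
[XWZ] = ½·((-8)·(55/6−12) + (19/12)·(12−17) + (9/2)·(17−(55/6))) = ½·(68/3 − 95/12 + 141/4) = 25, so the Y-coordinate is 1/6.
[XYW] = ½·((-8)·(-15−(55/6)) + 12·(55/6−17) + (19/12)·(17−(-15))) = ½·(580/3 − 94 + 152/3) = 75, so the Z-coordinate is 1/2.

(1/3, 1/6, 1/2)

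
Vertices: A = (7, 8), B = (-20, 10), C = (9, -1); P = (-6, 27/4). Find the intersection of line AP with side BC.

Barycentric coordinates of P with respect to ABC: (1/4, 1/2, 1/4).
On side BC the A-coordinate is zero; dropping P's A-weight 1/4 and renormalizing the remaining 1/2 : 1/4 gives weights 2/3, 1/3 on B, C.
Q = (2/3)·(-20, 10) + (1/3)·(9, -1) = (-31/3, 19/3).

(-31/3, 19/3)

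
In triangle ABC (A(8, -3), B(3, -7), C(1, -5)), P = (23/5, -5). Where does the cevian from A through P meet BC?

(7/3, -19/3)

Barycentric coordinates of P with respect to ABC: (2/5, 2/5, 1/5).
On side BC the A-coordinate is zero; dropping P's A-weight 2/5 and renormalizing the remaining 2/5 : 1/5 gives weights 2/3, 1/3 on B, C.
Q = (2/3)·(3, -7) + (1/3)·(1, -5) = (7/3, -19/3).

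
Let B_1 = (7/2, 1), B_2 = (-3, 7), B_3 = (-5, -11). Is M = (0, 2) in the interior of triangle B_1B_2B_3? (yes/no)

Barycentric coordinates of M: (64/129, 101/258, 29/258).
The three coordinates are positive, positive, positive; a point is interior exactly when all three are positive.

yes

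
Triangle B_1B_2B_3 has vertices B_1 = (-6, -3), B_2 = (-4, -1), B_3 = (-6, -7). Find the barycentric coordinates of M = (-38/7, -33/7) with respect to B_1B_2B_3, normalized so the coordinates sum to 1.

(1/7, 2/7, 4/7)

Signed area of the reference triangle: [B_1B_2B_3] = ½·((-6)·(-1−(-7)) + (-4)·(-7−(-3)) + (-6)·(-3−(-1))) = ½·(-36 + 16 + 12) = -4.
[MB_2B_3] = ½·((-38/7)·(-1−(-7)) + (-4)·(-7−(-33/7)) + (-6)·(-33/7−(-1))) = ½·(-228/7 + 64/7 + 156/7) = -4/7, so the B_1-coordinate is (-4/7)/(-4) = 1/7.
[B_1MB_3] = ½·((-6)·(-33/7−(-7)) + (-38/7)·(-7−(-3)) + (-6)·(-3−(-33/7))) = ½·(-96/7 + 152/7 − 72/7) = -8/7, so the B_2-coordinate is 2/7.
[B_1B_2M] = ½·((-6)·(-1−(-33/7)) + (-4)·(-33/7−(-3)) + (-38/7)·(-3−(-1))) = ½·(-156/7 + 48/7 + 76/7) = -16/7, so the B_3-coordinate is 4/7.
Check: 1/7 + 2/7 + 4/7 = 1.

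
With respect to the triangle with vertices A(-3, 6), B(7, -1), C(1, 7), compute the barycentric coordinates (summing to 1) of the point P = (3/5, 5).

Signed area of the reference triangle: [ABC] = ½·((-3)·(-1−7) + 7·(7−6) + 1·(6−(-1))) = ½·(24 + 7 + 7) = 19.
[PBC] = ½·((3/5)·(-1−7) + 7·(7−5) + 1·(5−(-1))) = ½·(-24/5 + 14 + 6) = 38/5, so the A-coordinate is (38/5)/19 = 2/5.
[APC] = ½·((-3)·(5−7) + (3/5)·(7−6) + 1·(6−5)) = ½·(6 + 3/5 + 1) = 19/5, so the B-coordinate is 1/5.
[ABP] = ½·((-3)·(-1−5) + 7·(5−6) + (3/5)·(6−(-1))) = ½·(18 − 7 + 21/5) = 38/5, so the C-coordinate is 2/5.

(2/5, 1/5, 2/5)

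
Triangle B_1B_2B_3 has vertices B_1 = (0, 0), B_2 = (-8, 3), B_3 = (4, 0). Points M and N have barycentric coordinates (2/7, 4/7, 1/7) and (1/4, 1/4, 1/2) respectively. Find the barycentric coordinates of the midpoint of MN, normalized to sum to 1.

Since both coordinate triples sum to 1, the midpoint's barycentrics are the componentwise average.
(2/7+1/4)/2 = 15/56; similarly 23/56 and 9/28.

(15/56, 23/56, 9/28)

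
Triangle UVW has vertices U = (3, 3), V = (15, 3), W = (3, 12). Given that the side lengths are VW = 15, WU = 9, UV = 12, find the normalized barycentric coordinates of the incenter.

The incenter has barycentric coordinates proportional to the opposite side lengths: (15 : 9 : 12).
Normalizing by 15+9+12 = 36 gives (5/12, 1/4, 1/3).

(5/12, 1/4, 1/3)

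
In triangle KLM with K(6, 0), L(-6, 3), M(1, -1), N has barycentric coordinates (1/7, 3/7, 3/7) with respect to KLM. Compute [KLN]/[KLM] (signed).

3/7

The signed ratio [KLN]/[KLM] equals the barycentric coordinate of N at vertex M, which is 3/7.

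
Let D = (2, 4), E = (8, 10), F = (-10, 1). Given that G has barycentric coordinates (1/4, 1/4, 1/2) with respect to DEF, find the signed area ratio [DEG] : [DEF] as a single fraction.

The signed ratio [DEG]/[DEF] equals the barycentric coordinate of G at vertex F, which is 1/2.

1/2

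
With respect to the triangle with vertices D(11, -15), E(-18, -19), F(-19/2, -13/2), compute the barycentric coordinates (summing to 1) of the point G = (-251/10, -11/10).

Signed area of the reference triangle: [DEF] = ½·(11·(-19−(-13/2)) + (-18)·(-13/2−(-15)) + (-19/2)·(-15−(-19))) = ½·(-275/2 − 153 − 38) = -657/4.
[GEF] = ½·((-251/10)·(-19−(-13/2)) + (-18)·(-13/2−(-11/10)) + (-19/2)·(-11/10−(-19))) = ½·(1255/4 + 486/5 − 3401/20) = 2409/20, so the D-coordinate is (2409/20)/(-657/4) = -11/15.
[DGF] = ½·(11·(-11/10−(-13/2)) + (-251/10)·(-13/2−(-15)) + (-19/2)·(-15−(-11/10))) = ½·(297/5 − 4267/20 + 2641/20) = -219/20, so the E-coordinate is 1/15.
[DEG] = ½·(11·(-19−(-11/10)) + (-18)·(-11/10−(-15)) + (-251/10)·(-15−(-19))) = ½·(-1969/10 − 1251/5 − 502/5) = -1095/4, so the F-coordinate is 5/3.

(-11/15, 1/15, 5/3)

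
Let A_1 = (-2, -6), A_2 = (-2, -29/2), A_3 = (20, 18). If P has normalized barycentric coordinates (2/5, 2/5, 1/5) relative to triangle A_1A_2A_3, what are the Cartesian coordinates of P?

P = (2/5)·A_1 + (2/5)·A_2 + (1/5)·A_3.
x-coordinate: (2/5)·(-2) + (2/5)·(-2) + (1/5)·20 = 12/5.
y-coordinate: (2/5)·(-6) + (2/5)·(-29/2) + (1/5)·18 = -23/5.

(12/5, -23/5)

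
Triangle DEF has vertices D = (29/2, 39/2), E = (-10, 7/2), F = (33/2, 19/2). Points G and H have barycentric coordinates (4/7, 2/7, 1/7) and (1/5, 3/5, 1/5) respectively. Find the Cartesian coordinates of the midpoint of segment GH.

Barycentric coordinates of the midpoint are the average: (27/70, 31/70, 6/35).
Converting: (27/70)·D + (31/70)·E + (6/35)·F = (559/140, 107/10).

(559/140, 107/10)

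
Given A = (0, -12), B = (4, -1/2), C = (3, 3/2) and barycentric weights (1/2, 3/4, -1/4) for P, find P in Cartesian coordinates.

P = (1/2)·A + (3/4)·B + (-1/4)·C.
x-coordinate: (1/2)·0 + (3/4)·4 + (-1/4)·3 = 9/4.
y-coordinate: (1/2)·(-12) + (3/4)·(-1/2) + (-1/4)·(3/2) = -27/4.

(9/4, -27/4)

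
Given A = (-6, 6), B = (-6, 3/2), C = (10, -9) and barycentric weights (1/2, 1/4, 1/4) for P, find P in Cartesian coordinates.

P = (1/2)·A + (1/4)·B + (1/4)·C.
x-coordinate: (1/2)·(-6) + (1/4)·(-6) + (1/4)·10 = -2.
y-coordinate: (1/2)·6 + (1/4)·(3/2) + (1/4)·(-9) = 9/8.

(-2, 9/8)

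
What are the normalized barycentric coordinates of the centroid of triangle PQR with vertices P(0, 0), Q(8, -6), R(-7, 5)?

(1/3, 1/3, 1/3)

The centroid is the average of the vertices, so each weight is 1/3.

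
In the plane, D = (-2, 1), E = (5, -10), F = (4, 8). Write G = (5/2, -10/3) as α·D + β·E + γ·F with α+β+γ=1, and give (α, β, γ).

Signed area of the reference triangle: [DEF] = ½·((-2)·(-10−8) + 5·(8−1) + 4·(1−(-10))) = ½·(36 + 35 + 44) = 115/2.
[GEF] = ½·((5/2)·(-10−8) + 5·(8−(-10/3)) + 4·(-10/3−(-10))) = ½·(-45 + 170/3 + 80/3) = 115/6, so the D-coordinate is (115/6)/(115/2) = 1/3.
[DGF] = ½·((-2)·(-10/3−8) + (5/2)·(8−1) + 4·(1−(-10/3))) = ½·(68/3 + 35/2 + 52/3) = 115/4, so the E-coordinate is 1/2.
[DEG] = ½·((-2)·(-10−(-10/3)) + 5·(-10/3−1) + (5/2)·(1−(-10))) = ½·(40/3 − 65/3 + 55/2) = 115/12, so the F-coordinate is 1/6.

(1/3, 1/2, 1/6)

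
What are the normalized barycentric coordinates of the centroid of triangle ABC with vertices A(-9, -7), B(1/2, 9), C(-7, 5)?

The centroid is the average of the vertices, so each weight is 1/3.

(1/3, 1/3, 1/3)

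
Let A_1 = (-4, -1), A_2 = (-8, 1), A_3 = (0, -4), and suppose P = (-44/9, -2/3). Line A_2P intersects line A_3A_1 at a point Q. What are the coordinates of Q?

Barycentric coordinates of P with respect to A_1A_2A_3: (5/9, 1/3, 1/9).
On side A_3A_1 the A_2-coordinate is zero; dropping P's A_2-weight 1/3 and renormalizing the remaining 1/9 : 5/9 gives weights 1/6, 5/6 on A_3, A_1.
Q = (1/6)·(0, -4) + (5/6)·(-4, -1) = (-10/3, -3/2).

(-10/3, -3/2)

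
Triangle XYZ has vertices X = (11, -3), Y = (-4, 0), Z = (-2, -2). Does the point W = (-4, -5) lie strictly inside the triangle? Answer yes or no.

no

Barycentric coordinates of W: (-5/12, -41/24, 25/8).
The three coordinates are negative, negative, positive; a point is interior exactly when all three are positive.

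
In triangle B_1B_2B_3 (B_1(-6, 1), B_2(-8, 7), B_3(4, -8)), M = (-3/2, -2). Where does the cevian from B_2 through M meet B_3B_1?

(2/3, -5)

Barycentric coordinates of M with respect to B_1B_2B_3: (1/4, 1/4, 1/2).
On side B_3B_1 the B_2-coordinate is zero; dropping M's B_2-weight 1/4 and renormalizing the remaining 1/2 : 1/4 gives weights 2/3, 1/3 on B_3, B_1.
N = (2/3)·(4, -8) + (1/3)·(-6, 1) = (2/3, -5).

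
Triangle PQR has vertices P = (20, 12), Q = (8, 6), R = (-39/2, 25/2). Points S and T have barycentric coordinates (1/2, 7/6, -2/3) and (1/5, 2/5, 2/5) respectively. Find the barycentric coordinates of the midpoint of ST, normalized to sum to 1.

(7/20, 47/60, -2/15)

Since both coordinate triples sum to 1, the midpoint's barycentrics are the componentwise average.
(1/2+1/5)/2 = 7/20; similarly 47/60 and -2/15.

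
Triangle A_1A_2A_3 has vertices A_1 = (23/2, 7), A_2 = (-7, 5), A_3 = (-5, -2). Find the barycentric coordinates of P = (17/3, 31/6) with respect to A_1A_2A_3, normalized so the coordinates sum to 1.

(2/3, 1/6, 1/6)

Signed area of the reference triangle: [A_1A_2A_3] = ½·((23/2)·(5−(-2)) + (-7)·(-2−7) + (-5)·(7−5)) = ½·(161/2 + 63 − 10) = 267/4.
[PA_2A_3] = ½·((17/3)·(5−(-2)) + (-7)·(-2−(31/6)) + (-5)·(31/6−5)) = ½·(119/3 + 301/6 − 5/6) = 89/2, so the A_1-coordinate is (89/2)/(267/4) = 2/3.
[A_1PA_3] = ½·((23/2)·(31/6−(-2)) + (17/3)·(-2−7) + (-5)·(7−(31/6))) = ½·(989/12 − 51 − 55/6) = 89/8, so the A_2-coordinate is 1/6.
[A_1A_2P] = ½·((23/2)·(5−(31/6)) + (-7)·(31/6−7) + (17/3)·(7−5)) = ½·(-23/12 + 77/6 + 34/3) = 89/8, so the A_3-coordinate is 1/6.
Check: 2/3 + 1/6 + 1/6 = 1.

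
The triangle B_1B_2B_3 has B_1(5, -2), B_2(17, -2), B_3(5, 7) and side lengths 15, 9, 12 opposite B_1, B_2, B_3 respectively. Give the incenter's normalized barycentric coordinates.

The incenter has barycentric coordinates proportional to the opposite side lengths: (15 : 9 : 12).
Normalizing by 15+9+12 = 36 gives (5/12, 1/4, 1/3).

(5/12, 1/4, 1/3)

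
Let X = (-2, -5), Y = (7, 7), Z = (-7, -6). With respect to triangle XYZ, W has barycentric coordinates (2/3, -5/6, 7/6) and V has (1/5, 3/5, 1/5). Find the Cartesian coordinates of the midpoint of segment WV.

Barycentric coordinates of the midpoint are the average: (13/30, -7/60, 41/60).
Converting: (13/30)·X + (-7/60)·Y + (41/60)·Z = (-97/15, -85/12).

(-97/15, -85/12)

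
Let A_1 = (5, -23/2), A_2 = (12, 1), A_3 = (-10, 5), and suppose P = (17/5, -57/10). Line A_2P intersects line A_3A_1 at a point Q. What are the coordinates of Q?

(5/4, -59/8)

Barycentric coordinates of P with respect to A_1A_2A_3: (3/5, 1/5, 1/5).
On side A_3A_1 the A_2-coordinate is zero; dropping P's A_2-weight 1/5 and renormalizing the remaining 1/5 : 3/5 gives weights 1/4, 3/4 on A_3, A_1.
Q = (1/4)·(-10, 5) + (3/4)·(5, -23/2) = (5/4, -59/8).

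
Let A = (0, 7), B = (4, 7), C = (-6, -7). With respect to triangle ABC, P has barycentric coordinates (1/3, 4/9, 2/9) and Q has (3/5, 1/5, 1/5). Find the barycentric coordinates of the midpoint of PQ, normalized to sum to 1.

(7/15, 29/90, 19/90)

Since both coordinate triples sum to 1, the midpoint's barycentrics are the componentwise average.
(1/3+3/5)/2 = 7/15; similarly 29/90 and 19/90.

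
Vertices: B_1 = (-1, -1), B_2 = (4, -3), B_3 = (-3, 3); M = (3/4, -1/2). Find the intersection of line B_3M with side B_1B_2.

Barycentric coordinates of M with respect to B_1B_2B_3: (1/8, 1/2, 3/8).
On side B_1B_2 the B_3-coordinate is zero; dropping M's B_3-weight 3/8 and renormalizing the remaining 1/8 : 1/2 gives weights 1/5, 4/5 on B_1, B_2.
N = (1/5)·(-1, -1) + (4/5)·(4, -3) = (3, -13/5).

(3, -13/5)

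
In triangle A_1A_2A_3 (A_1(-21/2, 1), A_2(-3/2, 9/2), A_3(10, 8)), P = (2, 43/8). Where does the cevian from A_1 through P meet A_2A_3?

(37/6, 41/6)

Barycentric coordinates of P with respect to A_1A_2A_3: (1/4, 1/4, 1/2).
On side A_2A_3 the A_1-coordinate is zero; dropping P's A_1-weight 1/4 and renormalizing the remaining 1/4 : 1/2 gives weights 1/3, 2/3 on A_2, A_3.
Q = (1/3)·(-3/2, 9/2) + (2/3)·(10, 8) = (37/6, 41/6).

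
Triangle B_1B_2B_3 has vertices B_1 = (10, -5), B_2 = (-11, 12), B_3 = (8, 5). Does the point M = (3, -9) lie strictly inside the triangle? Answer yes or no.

Barycentric coordinates of M: (301/176, 39/88, -203/176).
The three coordinates are positive, positive, negative; a point is interior exactly when all three are positive.

no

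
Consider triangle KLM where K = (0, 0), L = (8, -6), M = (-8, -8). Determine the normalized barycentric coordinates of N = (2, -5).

(1/4, 1/2, 1/4)

Signed area of the reference triangle: [KLM] = ½·(0·(-6−(-8)) + 8·(-8−0) + (-8)·(0−(-6))) = ½·(0 − 64 − 48) = -56.
[NLM] = ½·(2·(-6−(-8)) + 8·(-8−(-5)) + (-8)·(-5−(-6))) = ½·(4 − 24 − 8) = -14, so the K-coordinate is (-14)/(-56) = 1/4.
[KNM] = ½·(0·(-5−(-8)) + 2·(-8−0) + (-8)·(0−(-5))) = ½·(0 − 16 − 40) = -28, so the L-coordinate is 1/2.
[KLN] = ½·(0·(-6−(-5)) + 8·(-5−0) + 2·(0−(-6))) = ½·(0 − 40 + 12) = -14, so the M-coordinate is 1/4.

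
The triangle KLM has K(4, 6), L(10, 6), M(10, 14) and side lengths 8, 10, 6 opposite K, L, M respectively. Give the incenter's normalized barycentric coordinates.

(1/3, 5/12, 1/4)

The incenter has barycentric coordinates proportional to the opposite side lengths: (8 : 10 : 6).
Normalizing by 8+10+6 = 24 gives (1/3, 5/12, 1/4).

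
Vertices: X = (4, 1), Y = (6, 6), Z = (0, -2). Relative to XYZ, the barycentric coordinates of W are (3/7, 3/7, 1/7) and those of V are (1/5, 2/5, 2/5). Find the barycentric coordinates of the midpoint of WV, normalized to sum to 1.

Since both coordinate triples sum to 1, the midpoint's barycentrics are the componentwise average.
(3/7+1/5)/2 = 11/35; similarly 29/70 and 19/70.

(11/35, 29/70, 19/70)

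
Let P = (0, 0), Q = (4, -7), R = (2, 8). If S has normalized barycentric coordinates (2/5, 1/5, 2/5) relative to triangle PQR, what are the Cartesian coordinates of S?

(8/5, 9/5)

S = (2/5)·P + (1/5)·Q + (2/5)·R.
x-coordinate: (2/5)·0 + (1/5)·4 + (2/5)·2 = 8/5.
y-coordinate: (2/5)·0 + (1/5)·(-7) + (2/5)·8 = 9/5.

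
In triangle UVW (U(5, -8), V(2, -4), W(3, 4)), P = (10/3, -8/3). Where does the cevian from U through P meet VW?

Barycentric coordinates of P with respect to UVW: (1/3, 1/3, 1/3).
On side VW the U-coordinate is zero; dropping P's U-weight 1/3 and renormalizing the remaining 1/3 : 1/3 gives weights 1/2, 1/2 on V, W.
Q = (1/2)·(2, -4) + (1/2)·(3, 4) = (5/2, 0).

(5/2, 0)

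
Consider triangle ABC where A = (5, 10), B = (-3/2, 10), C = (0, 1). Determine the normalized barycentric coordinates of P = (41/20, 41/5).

(1/2, 3/10, 1/5)

Signed area of the reference triangle: [ABC] = ½·(5·(10−1) + (-3/2)·(1−10) + 0·(10−10)) = ½·(45 + 27/2 + 0) = 117/4.
[PBC] = ½·((41/20)·(10−1) + (-3/2)·(1−(41/5)) + 0·(41/5−10)) = ½·(369/20 + 54/5 + 0) = 117/8, so the A-coordinate is (117/8)/(117/4) = 1/2.
[APC] = ½·(5·(41/5−1) + (41/20)·(1−10) + 0·(10−(41/5))) = ½·(36 − 369/20 + 0) = 351/40, so the B-coordinate is 3/10.
[ABP] = ½·(5·(10−(41/5)) + (-3/2)·(41/5−10) + (41/20)·(10−10)) = ½·(9 + 27/10 + 0) = 117/20, so the C-coordinate is 1/5.
Check: 1/2 + 3/10 + 1/5 = 1.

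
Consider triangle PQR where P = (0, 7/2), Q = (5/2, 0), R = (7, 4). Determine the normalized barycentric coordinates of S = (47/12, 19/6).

(1/3, 1/6, 1/2)

Signed area of the reference triangle: [PQR] = ½·(0·(0−4) + (5/2)·(4−(7/2)) + 7·(7/2−0)) = ½·(0 + 5/4 + 49/2) = 103/8.
[SQR] = ½·((47/12)·(0−4) + (5/2)·(4−(19/6)) + 7·(19/6−0)) = ½·(-47/3 + 25/12 + 133/6) = 103/24, so the P-coordinate is (103/24)/(103/8) = 1/3.
[PSR] = ½·(0·(19/6−4) + (47/12)·(4−(7/2)) + 7·(7/2−(19/6))) = ½·(0 + 47/24 + 7/3) = 103/48, so the Q-coordinate is 1/6.
[PQS] = ½·(0·(0−(19/6)) + (5/2)·(19/6−(7/2)) + (47/12)·(7/2−0)) = ½·(0 − 5/6 + 329/24) = 103/16, so the R-coordinate is 1/2.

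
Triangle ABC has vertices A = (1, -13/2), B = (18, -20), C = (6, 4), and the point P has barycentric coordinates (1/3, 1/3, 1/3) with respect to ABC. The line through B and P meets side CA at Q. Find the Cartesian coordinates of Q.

Line BP meets CA where the B-coordinate vanishes; zeroing P's B-weight and renormalizing leaves C, A-weights 1/3 : 1/3 → (1/2, 1/2).
So Q = (1/2)·C + (1/2)·A = (7/2, -5/4).

(7/2, -5/4)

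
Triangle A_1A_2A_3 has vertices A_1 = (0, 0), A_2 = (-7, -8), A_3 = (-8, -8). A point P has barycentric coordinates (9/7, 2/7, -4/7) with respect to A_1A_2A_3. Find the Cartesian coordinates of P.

(18/7, 16/7)

P = (9/7)·A_1 + (2/7)·A_2 + (-4/7)·A_3.
x-coordinate: (9/7)·0 + (2/7)·(-7) + (-4/7)·(-8) = 18/7.
y-coordinate: (9/7)·0 + (2/7)·(-8) + (-4/7)·(-8) = 16/7.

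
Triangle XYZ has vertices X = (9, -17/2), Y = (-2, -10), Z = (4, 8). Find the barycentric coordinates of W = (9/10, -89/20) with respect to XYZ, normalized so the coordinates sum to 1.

Signed area of the reference triangle: [XYZ] = ½·(9·(-10−8) + (-2)·(8−(-17/2)) + 4·(-17/2−(-10))) = ½·(-162 − 33 + 6) = -189/2.
[WYZ] = ½·((9/10)·(-10−8) + (-2)·(8−(-89/20)) + 4·(-89/20−(-10))) = ½·(-81/5 − 249/10 + 111/5) = -189/20, so the X-coordinate is (-189/20)/(-189/2) = 1/10.
[XWZ] = ½·(9·(-89/20−8) + (9/10)·(8−(-17/2)) + 4·(-17/2−(-89/20))) = ½·(-2241/20 + 297/20 − 81/5) = -567/10, so the Y-coordinate is 3/5.
[XYW] = ½·(9·(-10−(-89/20)) + (-2)·(-89/20−(-17/2)) + (9/10)·(-17/2−(-10))) = ½·(-999/20 − 81/10 + 27/20) = -567/20, so the Z-coordinate is 3/10.

(1/10, 3/5, 3/10)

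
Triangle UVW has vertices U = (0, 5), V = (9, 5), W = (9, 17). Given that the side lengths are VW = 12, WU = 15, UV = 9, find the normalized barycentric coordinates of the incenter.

(1/3, 5/12, 1/4)

The incenter has barycentric coordinates proportional to the opposite side lengths: (12 : 15 : 9).
Normalizing by 12+15+9 = 36 gives (1/3, 5/12, 1/4).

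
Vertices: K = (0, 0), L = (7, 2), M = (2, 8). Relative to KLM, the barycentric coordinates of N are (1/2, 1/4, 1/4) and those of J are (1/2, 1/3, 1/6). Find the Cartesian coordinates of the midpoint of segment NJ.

Barycentric coordinates of the midpoint are the average: (1/2, 7/24, 5/24).
Converting: (1/2)·K + (7/24)·L + (5/24)·M = (59/24, 9/4).

(59/24, 9/4)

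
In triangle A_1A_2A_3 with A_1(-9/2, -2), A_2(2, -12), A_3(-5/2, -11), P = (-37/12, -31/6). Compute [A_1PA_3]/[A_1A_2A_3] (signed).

1/6

[A_1A_2A_3] = ½·((-9/2)·(-12−(-11)) + 2·(-11−(-2)) + (-5/2)·(-2−(-12))) = ½·(9/2 − 18 − 25) = -77/4.
[A_1PA_3] = ½·((-9/2)·(-31/6−(-11)) + (-37/12)·(-11−(-2)) + (-5/2)·(-2−(-31/6))) = ½·(-105/4 + 111/4 − 95/12) = -77/24, so the ratio is (-77/24)/(-77/4) = 1/6.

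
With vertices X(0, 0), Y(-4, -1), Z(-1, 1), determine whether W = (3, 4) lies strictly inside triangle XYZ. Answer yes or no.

Barycentric coordinates of W: (-1/5, -7/5, 13/5).
The three coordinates are negative, negative, positive; a point is interior exactly when all three are positive.

no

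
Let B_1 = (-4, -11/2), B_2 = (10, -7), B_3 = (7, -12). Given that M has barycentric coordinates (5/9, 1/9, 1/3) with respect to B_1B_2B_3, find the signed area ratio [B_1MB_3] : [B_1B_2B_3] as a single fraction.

1/9

The signed ratio [B_1MB_3]/[B_1B_2B_3] equals the barycentric coordinate of M at vertex B_2, which is 1/9.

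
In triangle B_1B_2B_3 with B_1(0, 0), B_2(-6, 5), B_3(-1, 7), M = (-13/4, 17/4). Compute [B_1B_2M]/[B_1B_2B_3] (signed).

[B_1B_2B_3] = ½·(0·(5−7) + (-6)·(7−0) + (-1)·(0−5)) = ½·(0 − 42 + 5) = -37/2.
[B_1B_2M] = ½·(0·(5−(17/4)) + (-6)·(17/4−0) + (-13/4)·(0−5)) = ½·(0 − 51/2 + 65/4) = -37/8, so the ratio is (-37/8)/(-37/2) = 1/4.

1/4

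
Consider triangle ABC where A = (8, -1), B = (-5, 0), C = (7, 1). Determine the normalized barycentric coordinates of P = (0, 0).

Signed area of the reference triangle: [ABC] = ½·(8·(0−1) + (-5)·(1−(-1)) + 7·(-1−0)) = ½·(-8 − 10 − 7) = -25/2.
[PBC] = ½·(0·(0−1) + (-5)·(1−0) + 7·(0−0)) = ½·(0 − 5 + 0) = -5/2, so the A-coordinate is (-5/2)/(-25/2) = 1/5.
[APC] = ½·(8·(0−1) + 0·(1−(-1)) + 7·(-1−0)) = ½·(-8 + 0 − 7) = -15/2, so the B-coordinate is 3/5.
[ABP] = ½·(8·(0−0) + (-5)·(0−(-1)) + 0·(-1−0)) = ½·(0 − 5 + 0) = -5/2, so the C-coordinate is 1/5.
Check: 1/5 + 3/5 + 1/5 = 1.

(1/5, 3/5, 1/5)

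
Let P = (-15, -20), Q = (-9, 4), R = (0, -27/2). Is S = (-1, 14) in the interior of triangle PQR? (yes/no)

Barycentric coordinates of S: (-230/321, 419/321, 44/107).
The three coordinates are negative, positive, positive; a point is interior exactly when all three are positive.

no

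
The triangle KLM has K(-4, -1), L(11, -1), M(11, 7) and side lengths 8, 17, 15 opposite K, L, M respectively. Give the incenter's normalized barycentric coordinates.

(1/5, 17/40, 3/8)

The incenter has barycentric coordinates proportional to the opposite side lengths: (8 : 17 : 15).
Normalizing by 8+17+15 = 40 gives (1/5, 17/40, 3/8).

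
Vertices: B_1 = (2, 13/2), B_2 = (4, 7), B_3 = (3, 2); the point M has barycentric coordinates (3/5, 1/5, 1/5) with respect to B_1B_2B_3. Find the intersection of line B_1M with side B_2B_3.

(7/2, 9/2)

Line B_1M meets B_2B_3 where the B_1-coordinate vanishes; zeroing M's B_1-weight and renormalizing leaves B_2, B_3-weights 1/5 : 1/5 → (1/2, 1/2).
So N = (1/2)·B_2 + (1/2)·B_3 = (7/2, 9/2).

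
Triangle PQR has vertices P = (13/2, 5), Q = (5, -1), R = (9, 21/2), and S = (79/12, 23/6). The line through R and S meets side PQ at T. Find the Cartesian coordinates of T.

(43/8, 1/2)

Barycentric coordinates of S with respect to PQR: (1/6, 1/2, 1/3).
On side PQ the R-coordinate is zero; dropping S's R-weight 1/3 and renormalizing the remaining 1/6 : 1/2 gives weights 1/4, 3/4 on P, Q.
T = (1/4)·(13/2, 5) + (3/4)·(5, -1) = (43/8, 1/2).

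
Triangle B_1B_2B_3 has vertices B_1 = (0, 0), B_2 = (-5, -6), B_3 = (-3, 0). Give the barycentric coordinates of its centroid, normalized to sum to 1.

(1/3, 1/3, 1/3)

The centroid is the average of the vertices, so each weight is 1/3.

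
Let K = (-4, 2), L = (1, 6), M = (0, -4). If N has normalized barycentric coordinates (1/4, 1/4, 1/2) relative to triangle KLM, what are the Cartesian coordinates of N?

N = (1/4)·K + (1/4)·L + (1/2)·M.
x-coordinate: (1/4)·(-4) + (1/4)·1 + (1/2)·0 = -3/4.
y-coordinate: (1/4)·2 + (1/4)·6 + (1/2)·(-4) = 0.

(-3/4, 0)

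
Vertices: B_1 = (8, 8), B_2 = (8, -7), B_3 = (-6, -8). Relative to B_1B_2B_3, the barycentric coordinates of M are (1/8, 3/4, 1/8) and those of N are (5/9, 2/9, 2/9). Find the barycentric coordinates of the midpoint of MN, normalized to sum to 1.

Since both coordinate triples sum to 1, the midpoint's barycentrics are the componentwise average.
(1/8+5/9)/2 = 49/144; similarly 35/72 and 25/144.

(49/144, 35/72, 25/144)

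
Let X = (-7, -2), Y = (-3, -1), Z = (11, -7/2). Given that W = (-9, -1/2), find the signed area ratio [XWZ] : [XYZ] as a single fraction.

1

[XYZ] = ½·((-7)·(-1−(-7/2)) + (-3)·(-7/2−(-2)) + 11·(-2−(-1))) = ½·(-35/2 + 9/2 − 11) = -12.
[XWZ] = ½·((-7)·(-1/2−(-7/2)) + (-9)·(-7/2−(-2)) + 11·(-2−(-1/2))) = ½·(-21 + 27/2 − 33/2) = -12, so the ratio is (-12)/(-12) = 1.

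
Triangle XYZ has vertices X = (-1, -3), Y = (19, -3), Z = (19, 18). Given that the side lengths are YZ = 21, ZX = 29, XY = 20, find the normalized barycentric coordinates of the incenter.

(3/10, 29/70, 2/7)

The incenter has barycentric coordinates proportional to the opposite side lengths: (21 : 29 : 20).
Normalizing by 21+29+20 = 70 gives (3/10, 29/70, 2/7).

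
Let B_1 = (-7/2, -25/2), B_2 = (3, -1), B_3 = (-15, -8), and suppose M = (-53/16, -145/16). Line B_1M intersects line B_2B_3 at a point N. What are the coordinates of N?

(-3, -10/3)

Barycentric coordinates of M with respect to B_1B_2B_3: (5/8, 1/4, 1/8).
On side B_2B_3 the B_1-coordinate is zero; dropping M's B_1-weight 5/8 and renormalizing the remaining 1/4 : 1/8 gives weights 2/3, 1/3 on B_2, B_3.
N = (2/3)·(3, -1) + (1/3)·(-15, -8) = (-3, -10/3).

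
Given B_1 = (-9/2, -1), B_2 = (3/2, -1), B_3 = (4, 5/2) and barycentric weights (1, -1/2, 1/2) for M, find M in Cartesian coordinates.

M = 1·B_1 + (-1/2)·B_2 + (1/2)·B_3.
x-coordinate: 1·(-9/2) + (-1/2)·(3/2) + (1/2)·4 = -13/4.
y-coordinate: 1·(-1) + (-1/2)·(-1) + (1/2)·(5/2) = 3/4.

(-13/4, 3/4)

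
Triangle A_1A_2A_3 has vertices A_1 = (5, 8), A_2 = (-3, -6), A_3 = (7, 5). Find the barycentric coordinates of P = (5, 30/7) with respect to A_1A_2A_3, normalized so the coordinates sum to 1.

(2/7, 1/7, 4/7)

Signed area of the reference triangle: [A_1A_2A_3] = ½·(5·(-6−5) + (-3)·(5−8) + 7·(8−(-6))) = ½·(-55 + 9 + 98) = 26.
[PA_2A_3] = ½·(5·(-6−5) + (-3)·(5−(30/7)) + 7·(30/7−(-6))) = ½·(-55 − 15/7 + 72) = 52/7, so the A_1-coordinate is (52/7)/26 = 2/7.
[A_1PA_3] = ½·(5·(30/7−5) + 5·(5−8) + 7·(8−(30/7))) = ½·(-25/7 − 15 + 26) = 26/7, so the A_2-coordinate is 1/7.
[A_1A_2P] = ½·(5·(-6−(30/7)) + (-3)·(30/7−8) + 5·(8−(-6))) = ½·(-360/7 + 78/7 + 70) = 104/7, so the A_3-coordinate is 4/7.
Check: 2/7 + 1/7 + 4/7 = 1.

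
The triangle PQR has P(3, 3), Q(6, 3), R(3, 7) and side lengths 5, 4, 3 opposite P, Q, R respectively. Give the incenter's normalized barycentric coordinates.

(5/12, 1/3, 1/4)

The incenter has barycentric coordinates proportional to the opposite side lengths: (5 : 4 : 3).
Normalizing by 5+4+3 = 12 gives (5/12, 1/3, 1/4).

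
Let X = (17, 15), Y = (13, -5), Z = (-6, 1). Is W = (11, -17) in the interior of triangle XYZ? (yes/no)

Barycentric coordinates of W: (-60/101, 163/101, -2/101).
The three coordinates are negative, positive, negative; a point is interior exactly when all three are positive.

no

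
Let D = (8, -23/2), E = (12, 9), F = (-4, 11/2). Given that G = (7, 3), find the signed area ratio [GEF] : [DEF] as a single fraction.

[DEF] = ½·(8·(9−(11/2)) + 12·(11/2−(-23/2)) + (-4)·(-23/2−9)) = ½·(28 + 204 + 82) = 157.
[GEF] = ½·(7·(9−(11/2)) + 12·(11/2−3) + (-4)·(3−9)) = ½·(49/2 + 30 + 24) = 157/4, so the ratio is (157/4)/157 = 1/4.

1/4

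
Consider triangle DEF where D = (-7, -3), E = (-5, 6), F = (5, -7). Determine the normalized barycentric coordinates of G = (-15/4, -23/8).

Signed area of the reference triangle: [DEF] = ½·((-7)·(6−(-7)) + (-5)·(-7−(-3)) + 5·(-3−6)) = ½·(-91 + 20 − 45) = -58.
[GEF] = ½·((-15/4)·(6−(-7)) + (-5)·(-7−(-23/8)) + 5·(-23/8−6)) = ½·(-195/4 + 165/8 − 355/8) = -145/4, so the D-coordinate is (-145/4)/(-58) = 5/8.
[DGF] = ½·((-7)·(-23/8−(-7)) + (-15/4)·(-7−(-3)) + 5·(-3−(-23/8))) = ½·(-231/8 + 15 − 5/8) = -29/4, so the E-coordinate is 1/8.
[DEG] = ½·((-7)·(6−(-23/8)) + (-5)·(-23/8−(-3)) + (-15/4)·(-3−6)) = ½·(-497/8 − 5/8 + 135/4) = -29/2, so the F-coordinate is 1/4.
Check: 5/8 + 1/8 + 1/4 = 1.

(5/8, 1/8, 1/4)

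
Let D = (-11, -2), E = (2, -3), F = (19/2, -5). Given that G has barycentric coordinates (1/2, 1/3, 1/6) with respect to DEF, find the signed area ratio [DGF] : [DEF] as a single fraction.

1/3

The signed ratio [DGF]/[DEF] equals the barycentric coordinate of G at vertex E, which is 1/3.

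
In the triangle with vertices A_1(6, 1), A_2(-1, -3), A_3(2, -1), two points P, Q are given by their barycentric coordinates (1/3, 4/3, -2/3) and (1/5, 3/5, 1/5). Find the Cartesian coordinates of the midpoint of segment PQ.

(1/6, -12/5)

Barycentric coordinates of the midpoint are the average: (4/15, 29/30, -7/30).
Converting: (4/15)·A_1 + (29/30)·A_2 + (-7/30)·A_3 = (1/6, -12/5).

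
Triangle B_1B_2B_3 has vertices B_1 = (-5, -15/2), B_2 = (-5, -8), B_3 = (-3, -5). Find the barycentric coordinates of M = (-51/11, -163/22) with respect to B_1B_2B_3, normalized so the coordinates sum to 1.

Signed area of the reference triangle: [B_1B_2B_3] = ½·((-5)·(-8−(-5)) + (-5)·(-5−(-15/2)) + (-3)·(-15/2−(-8))) = ½·(15 − 25/2 − 3/2) = 1/2.
[MB_2B_3] = ½·((-51/11)·(-8−(-5)) + (-5)·(-5−(-163/22)) + (-3)·(-163/22−(-8))) = ½·(153/11 − 265/22 − 39/22) = 1/22, so the B_1-coordinate is (1/22)/(1/2) = 1/11.
[B_1MB_3] = ½·((-5)·(-163/22−(-5)) + (-51/11)·(-5−(-15/2)) + (-3)·(-15/2−(-163/22))) = ½·(265/22 − 255/22 + 3/11) = 4/11, so the B_2-coordinate is 8/11.
[B_1B_2M] = ½·((-5)·(-8−(-163/22)) + (-5)·(-163/22−(-15/2)) + (-51/11)·(-15/2−(-8))) = ½·(65/22 − 5/11 − 51/22) = 1/11, so the B_3-coordinate is 2/11.

(1/11, 8/11, 2/11)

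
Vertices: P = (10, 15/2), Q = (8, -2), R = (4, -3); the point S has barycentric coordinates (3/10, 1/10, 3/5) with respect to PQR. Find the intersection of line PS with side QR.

Line PS meets QR where the P-coordinate vanishes; zeroing S's P-weight and renormalizing leaves Q, R-weights 1/10 : 3/5 → (1/7, 6/7).
So T = (1/7)·Q + (6/7)·R = (32/7, -20/7).

(32/7, -20/7)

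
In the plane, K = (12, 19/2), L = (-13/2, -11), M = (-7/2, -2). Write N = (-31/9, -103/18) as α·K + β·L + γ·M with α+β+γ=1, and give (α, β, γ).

(1/9, 5/9, 1/3)

Signed area of the reference triangle: [KLM] = ½·(12·(-11−(-2)) + (-13/2)·(-2−(19/2)) + (-7/2)·(19/2−(-11))) = ½·(-108 + 299/4 − 287/4) = -105/2.
[NLM] = ½·((-31/9)·(-11−(-2)) + (-13/2)·(-2−(-103/18)) + (-7/2)·(-103/18−(-11))) = ½·(31 − 871/36 − 665/36) = -35/6, so the K-coordinate is (-35/6)/(-105/2) = 1/9.
[KNM] = ½·(12·(-103/18−(-2)) + (-31/9)·(-2−(19/2)) + (-7/2)·(19/2−(-103/18))) = ½·(-134/3 + 713/18 − 959/18) = -175/6, so the L-coordinate is 5/9.
[KLN] = ½·(12·(-11−(-103/18)) + (-13/2)·(-103/18−(19/2)) + (-31/9)·(19/2−(-11))) = ½·(-190/3 + 1781/18 − 1271/18) = -35/2, so the M-coordinate is 1/3.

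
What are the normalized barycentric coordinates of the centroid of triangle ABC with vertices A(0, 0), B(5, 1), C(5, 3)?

(1/3, 1/3, 1/3)

The centroid is the average of the vertices, so each weight is 1/3.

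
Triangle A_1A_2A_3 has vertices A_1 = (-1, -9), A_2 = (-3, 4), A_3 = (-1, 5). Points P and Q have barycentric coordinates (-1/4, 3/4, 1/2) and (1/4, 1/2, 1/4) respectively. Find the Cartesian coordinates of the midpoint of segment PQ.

(-9/4, 35/8)

Barycentric coordinates of the midpoint are the average: (0, 5/8, 3/8).
Converting: 0·A_1 + (5/8)·A_2 + (3/8)·A_3 = (-9/4, 35/8).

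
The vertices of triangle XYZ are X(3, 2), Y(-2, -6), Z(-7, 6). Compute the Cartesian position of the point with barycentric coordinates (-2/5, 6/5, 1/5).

(-5, -34/5)

W = (-2/5)·X + (6/5)·Y + (1/5)·Z.
x-coordinate: (-2/5)·3 + (6/5)·(-2) + (1/5)·(-7) = -5.
y-coordinate: (-2/5)·2 + (6/5)·(-6) + (1/5)·6 = -34/5.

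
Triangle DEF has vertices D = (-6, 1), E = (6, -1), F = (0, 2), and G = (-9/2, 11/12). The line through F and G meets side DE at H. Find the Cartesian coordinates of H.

Barycentric coordinates of G with respect to DEF: (5/6, 1/12, 1/12).
On side DE the F-coordinate is zero; dropping G's F-weight 1/12 and renormalizing the remaining 5/6 : 1/12 gives weights 10/11, 1/11 on D, E.
H = (10/11)·(-6, 1) + (1/11)·(6, -1) = (-54/11, 9/11).

(-54/11, 9/11)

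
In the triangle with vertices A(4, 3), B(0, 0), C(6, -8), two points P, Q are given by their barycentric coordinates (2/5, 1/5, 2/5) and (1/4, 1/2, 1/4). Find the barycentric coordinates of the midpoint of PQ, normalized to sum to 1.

Since both coordinate triples sum to 1, the midpoint's barycentrics are the componentwise average.
(2/5+1/4)/2 = 13/40; similarly 7/20 and 13/40.

(13/40, 7/20, 13/40)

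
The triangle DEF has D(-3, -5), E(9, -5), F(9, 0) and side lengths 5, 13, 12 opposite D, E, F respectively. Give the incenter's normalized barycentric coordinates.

(1/6, 13/30, 2/5)

The incenter has barycentric coordinates proportional to the opposite side lengths: (5 : 13 : 12).
Normalizing by 5+13+12 = 30 gives (1/6, 13/30, 2/5).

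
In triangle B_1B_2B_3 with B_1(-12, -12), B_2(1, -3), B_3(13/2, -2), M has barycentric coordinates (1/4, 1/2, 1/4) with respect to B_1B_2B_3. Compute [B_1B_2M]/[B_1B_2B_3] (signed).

1/4

The signed ratio [B_1B_2M]/[B_1B_2B_3] equals the barycentric coordinate of M at vertex B_3, which is 1/4.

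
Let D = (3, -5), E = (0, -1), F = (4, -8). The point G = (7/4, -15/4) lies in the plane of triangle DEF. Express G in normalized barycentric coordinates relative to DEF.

(1/4, 1/2, 1/4)

Signed area of the reference triangle: [DEF] = ½·(3·(-1−(-8)) + 0·(-8−(-5)) + 4·(-5−(-1))) = ½·(21 + 0 − 16) = 5/2.
[GEF] = ½·((7/4)·(-1−(-8)) + 0·(-8−(-15/4)) + 4·(-15/4−(-1))) = ½·(49/4 + 0 − 11) = 5/8, so the D-coordinate is (5/8)/(5/2) = 1/4.
[DGF] = ½·(3·(-15/4−(-8)) + (7/4)·(-8−(-5)) + 4·(-5−(-15/4))) = ½·(51/4 − 21/4 − 5) = 5/4, so the E-coordinate is 1/2.
[DEG] = ½·(3·(-1−(-15/4)) + 0·(-15/4−(-5)) + (7/4)·(-5−(-1))) = ½·(33/4 + 0 − 7) = 5/8, so the F-coordinate is 1/4.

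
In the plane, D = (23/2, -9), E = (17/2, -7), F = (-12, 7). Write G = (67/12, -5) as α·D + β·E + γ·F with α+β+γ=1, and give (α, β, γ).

(1/6, 2/3, 1/6)

Signed area of the reference triangle: [DEF] = ½·((23/2)·(-7−7) + (17/2)·(7−(-9)) + (-12)·(-9−(-7))) = ½·(-161 + 136 + 24) = -1/2.
[GEF] = ½·((67/12)·(-7−7) + (17/2)·(7−(-5)) + (-12)·(-5−(-7))) = ½·(-469/6 + 102 − 24) = -1/12, so the D-coordinate is (-1/12)/(-1/2) = 1/6.
[DGF] = ½·((23/2)·(-5−7) + (67/12)·(7−(-9)) + (-12)·(-9−(-5))) = ½·(-138 + 268/3 + 48) = -1/3, so the E-coordinate is 2/3.
[DEG] = ½·((23/2)·(-7−(-5)) + (17/2)·(-5−(-9)) + (67/12)·(-9−(-7))) = ½·(-23 + 34 − 67/6) = -1/12, so the F-coordinate is 1/6.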